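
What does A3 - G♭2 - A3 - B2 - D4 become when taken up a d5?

Eb4 Dbb3 Eb4 F3 Ab4

A3 gives Eb4
Gb2 gives Dbb3
A3 gives Eb4
B2 gives F3
D4 gives Ab4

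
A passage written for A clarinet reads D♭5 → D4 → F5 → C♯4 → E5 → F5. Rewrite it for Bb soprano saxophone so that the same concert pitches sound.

C5 C#4 E5 B#3 D#5 E5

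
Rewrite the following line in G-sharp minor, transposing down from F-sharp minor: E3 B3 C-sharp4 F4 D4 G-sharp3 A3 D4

F#2 C#3 D#3 G3 E3 A#2 B2 E3

From F-sharp down to G-sharp is a minor seventh; apply that to each pitch.
E3 → F#2
B3 → C#3
C#4 → D#3
F4 → G3
D4 → E3
G#3 → A#2
A3 → B2
D4 → E3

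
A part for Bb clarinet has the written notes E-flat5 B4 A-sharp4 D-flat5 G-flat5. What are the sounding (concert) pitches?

Db5 A4 G#4 Cb5 Fb5

Written C4 on the Bb clarinet sounds as Bb3, a major second lower; apply that shift to every note.
Eb5 becomes Db5
B4 becomes A4
A#4 becomes G#4
Db5 becomes Cb5
Gb5 becomes Fb5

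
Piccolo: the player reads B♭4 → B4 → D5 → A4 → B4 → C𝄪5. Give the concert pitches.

Bb5 B5 D6 A5 B5 C##6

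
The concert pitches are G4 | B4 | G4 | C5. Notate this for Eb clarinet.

E4 G#4 E4 A4

Written C4 sounds as Eb4 on the Eb clarinet, so concert pitches are written a minor third down.
G4 becomes E4
B4 becomes G#4
G4 becomes E4
C5 becomes A4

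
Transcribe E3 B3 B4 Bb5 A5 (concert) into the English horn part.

The English horn sounds a perfect fifth below written, so the written part must be a perfect fifth above concert — transpose each note up.
E3 -> B3
B3 -> F#4
B4 -> F#5
Bb5 -> F6
A5 -> E6

B3 F#4 F#5 F6 E6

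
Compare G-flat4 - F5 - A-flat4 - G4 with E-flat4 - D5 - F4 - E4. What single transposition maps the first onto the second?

From Gb4 to Eb4 is 3 letter names — a third of some quality.
Eb4 to Gb4 is 3 semitones, which makes it a minor third; the second version is lower, so the direction is down.
Checking another pair — G4 → E4 — gives the same interval.

down a minor third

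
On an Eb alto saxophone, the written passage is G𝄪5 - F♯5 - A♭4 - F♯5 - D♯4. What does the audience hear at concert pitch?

Written C4 on the Eb alto saxophone sounds as Eb3, a major sixth lower; apply that shift to every note.
G##5 gives B#4
F#5 gives A4
Ab4 gives Cb4
F#5 gives A4
D#4 gives F#3

B#4 A4 Cb4 A4 F#3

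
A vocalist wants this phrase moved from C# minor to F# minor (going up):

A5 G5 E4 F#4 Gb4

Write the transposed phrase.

D6 C6 A4 B4 Cb5

C# minor to F# minor up is a perfect fourth, so every note moves up by that interval.
A5 gives D6
G5 gives C6
E4 gives A4
F#4 gives B4
Gb4 gives Cb5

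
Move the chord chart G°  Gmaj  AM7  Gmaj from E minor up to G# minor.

B° Bmaj C#M7 Bmaj

E minor up to G# minor is a major third; each chord root moves by that interval while the quality stays the same.
G°: root G up a major third → B, giving B°.
Gmaj: root G up a major third → B, giving Bmaj.
AM7: root A up a major third → C#, giving C#M7.
Gmaj: root G up a major third → B, giving Bmaj.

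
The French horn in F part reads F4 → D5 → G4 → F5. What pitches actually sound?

Bb3 G4 C4 Bb4

Written C4 on the French horn in F sounds as F3, a perfect fifth lower; apply that shift to every note.
F4 gives Bb3
D5 gives G4
G4 gives C4
F5 gives Bb4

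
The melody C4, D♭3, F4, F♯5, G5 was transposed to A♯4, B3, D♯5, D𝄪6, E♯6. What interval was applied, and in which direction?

From C4 to A#4 is 6 letter names — a sixth of some quality.
C4 to A#4 is 10 semitones, which makes it an augmented sixth; the second version is higher, so the direction is up.
Checking another pair — G5 → E#6 — gives the same interval.

up an augmented sixth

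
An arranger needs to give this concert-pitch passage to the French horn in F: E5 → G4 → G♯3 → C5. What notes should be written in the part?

B5 D5 D#4 G5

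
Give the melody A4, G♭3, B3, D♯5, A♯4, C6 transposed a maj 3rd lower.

F4 Ebb3 G3 B4 F#4 Ab5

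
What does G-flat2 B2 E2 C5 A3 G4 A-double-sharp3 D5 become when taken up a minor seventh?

Fb3 A3 D3 Bb5 G4 F5 G##4 C6

Gb2 -> Fb3
B2 -> A3
E2 -> D3
C5 -> Bb5
A3 -> G4
G4 -> F5
A##3 -> G##4
D5 -> C6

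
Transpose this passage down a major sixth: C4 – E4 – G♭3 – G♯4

C4 down a major sixth is Eb3.
A major sixth down from E4 gives G3.
A major sixth down from Gb3 gives Bbb2.
G#4 down a major sixth is B3.

Eb3 G3 Bbb2 B3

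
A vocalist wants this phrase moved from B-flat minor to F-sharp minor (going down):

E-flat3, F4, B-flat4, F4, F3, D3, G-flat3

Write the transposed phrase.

B2 C#4 F#4 C#4 C#3 A#2 D3

From B-flat down to F-sharp is a diminished fourth; apply that to each pitch.
Eb3 to B2
F4 to C#4
Bb4 to F#4
F4 to C#4
F3 to C#3
D3 to A#2
Gb3 to D3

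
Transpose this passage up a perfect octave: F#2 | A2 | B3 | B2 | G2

F#3 A3 B4 B3 G3

F#2 to F#3
A2 to A3
B3 to B4
B2 to B3
G2 to G3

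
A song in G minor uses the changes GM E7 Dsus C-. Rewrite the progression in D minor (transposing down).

G minor down to D minor is a perfect fourth; each chord root moves by that interval while the quality stays the same.
GM: root G down a perfect fourth → D, giving DM.
E7: root E down a perfect fourth → B, giving B7.
Dsus: root D down a perfect fourth → A, giving Asus.
C-: root C down a perfect fourth → G, giving G-.

DM B7 Asus G-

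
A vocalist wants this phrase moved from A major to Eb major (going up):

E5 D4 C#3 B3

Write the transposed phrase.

From A up to Eb is a diminished fifth; apply that to each pitch.
E5 gives Bb5
D4 gives Ab4
C#3 gives G3
B3 gives F4

Bb5 Ab4 G3 F4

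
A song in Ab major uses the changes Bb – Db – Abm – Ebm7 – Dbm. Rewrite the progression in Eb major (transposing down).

Ab major down to Eb major is a perfect fourth; each chord root moves by that interval while the quality stays the same.
Bb: root Bb down a perfect fourth → F, giving F.
Db: root Db down a perfect fourth → Ab, giving Ab.
Abm: root Ab down a perfect fourth → Eb, giving Ebm.
Ebm7: root Eb down a perfect fourth → Bb, giving Bbm7.
Dbm: root Db down a perfect fourth → Ab, giving Abm.

F Ab Ebm Bbm7 Abm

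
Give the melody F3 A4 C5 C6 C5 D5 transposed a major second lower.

Eb3 G4 Bb4 Bb5 Bb4 C5

F3 -> Eb3
A4 -> G4
C5 -> Bb4
C6 -> Bb5
C5 -> Bb4
D5 -> C5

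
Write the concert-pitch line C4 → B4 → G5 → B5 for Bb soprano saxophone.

The Bb soprano saxophone sounds a major second below written, so the written part must be a major second above concert — transpose each note up.
C4 gives D4
B4 gives C#5
G5 gives A5
B5 gives C#6

D4 C#5 A5 C#6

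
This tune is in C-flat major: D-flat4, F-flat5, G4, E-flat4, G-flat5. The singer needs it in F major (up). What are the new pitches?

G4 Bb5 C#5 A4 C6

C-flat major to F major up is an augmented fourth, so every note moves up by that interval.
Db4 → G4
Fb5 → Bb5
G4 → C#5
Eb4 → A4
Gb5 → C6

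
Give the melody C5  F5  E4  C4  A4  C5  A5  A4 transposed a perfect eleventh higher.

F6 Bb6 A5 F5 D6 F6 D7 D6

C5 up a perfect eleventh is F6.
F5 up a perfect eleventh is Bb6.
E4 up a perfect eleventh is A5.
C4 up a perfect eleventh is F5.
A perfect eleventh up from A4 gives D6.
C5 up a perfect eleventh is F6.
A perfect eleventh up from A5 gives D7.
A perfect eleventh up from A4 gives D6.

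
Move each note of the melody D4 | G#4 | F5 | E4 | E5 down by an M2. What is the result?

C4 F#4 Eb5 D4 D5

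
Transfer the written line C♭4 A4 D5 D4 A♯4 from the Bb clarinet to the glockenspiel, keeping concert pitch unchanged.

Bbb1 G2 C3 C2 G#2

First find concert pitch: the Bb clarinet sounds a major second below written, so C♭4 A4 D5 D4 A♯4 sounds Bbb3 G4 C5 C4 G#4.
Then write for glockenspiel: it sounds a perfect fifteenth above written, so the part must be a perfect fifteenth below concert.
Bbb3 → Bbb1
G4 → G2
C5 → C3
C4 → C2
G#4 → G#2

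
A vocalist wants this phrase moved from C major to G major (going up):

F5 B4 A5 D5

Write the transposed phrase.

C major to G major up is a perfect fifth, so every note moves up by that interval.
F5 -> C6
B4 -> F#5
A5 -> E6
D5 -> A5

C6 F#5 E6 A5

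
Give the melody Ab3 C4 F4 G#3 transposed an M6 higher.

F4 A4 D5 E#4

Ab3 to F4
C4 to A4
F4 to D5
G#3 to E#4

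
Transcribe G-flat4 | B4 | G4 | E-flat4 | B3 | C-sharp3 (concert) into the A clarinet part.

Bbb4 D5 Bb4 Gb4 D4 E3

Written C4 sounds as A3 on the A clarinet, so concert pitches are written a minor third up.
Gb4 → Bbb4
B4 → D5
G4 → Bb4
Eb4 → Gb4
B3 → D4
C#3 → E3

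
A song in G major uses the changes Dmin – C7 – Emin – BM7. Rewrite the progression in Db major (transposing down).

Abmin Gb7 Bbmin FM7

G major down to Db major is an augmented fourth; each chord root moves by that interval while the quality stays the same.
Dmin: root D down an augmented fourth → Ab, giving Abmin.
C7: root C down an augmented fourth → Gb, giving Gb7.
Emin: root E down an augmented fourth → Bb, giving Bbmin.
BM7: root B down an augmented fourth → F, giving FM7.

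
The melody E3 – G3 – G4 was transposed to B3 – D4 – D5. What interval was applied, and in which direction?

up a perfect fifth

Take the first pair: E3 → B3. E to B spans 5 letter names, so the interval is some kind of fifth.
E3 to B3 is 7 semitones, which makes it a perfect fifth; the second version is higher, so the direction is up.
Checking another pair — G4 → D5 — gives the same interval.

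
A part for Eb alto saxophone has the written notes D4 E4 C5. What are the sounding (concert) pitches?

F3 G3 Eb4

The Eb alto saxophone sounds a major sixth below written, so transpose each written note down a major sixth.
D4 becomes F3
E4 becomes G3
C5 becomes Eb4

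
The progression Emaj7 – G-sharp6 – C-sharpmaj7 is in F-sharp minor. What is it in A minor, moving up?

Gmaj7 B6 Emaj7

F-sharp minor up to A minor is a minor third; each chord root moves by that interval while the quality stays the same.
Emaj7: root E up a minor third → G, giving Gmaj7.
G-sharp6: root G-sharp up a minor third → B, giving B6.
C-sharpmaj7: root C-sharp up a minor third → E, giving Emaj7.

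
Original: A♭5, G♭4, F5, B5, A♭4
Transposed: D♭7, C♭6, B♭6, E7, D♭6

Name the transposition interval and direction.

up a perfect eleventh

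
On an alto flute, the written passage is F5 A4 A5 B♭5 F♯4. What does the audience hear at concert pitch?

The alto flute sounds a perfect fourth below written, so transpose each written note down a perfect fourth.
F5 -> C5
A4 -> E4
A5 -> E5
Bb5 -> F5
F#4 -> C#4

C5 E4 E5 F5 C#4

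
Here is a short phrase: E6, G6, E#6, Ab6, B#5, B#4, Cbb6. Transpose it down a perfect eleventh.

B4 D5 B#4 Eb5 F##4 F##3 Gbb4

E6 down a perfect eleventh is B4.
G6 down a perfect eleventh is D5.
E#6 down a perfect eleventh is B#4.
A perfect eleventh down from Ab6 gives Eb5.
B#5 down a perfect eleventh is F##4.
B#4: an eleventh down reaches F, and 17 semitones makes it F##3.
Cbb6 down a perfect eleventh is Gbb4.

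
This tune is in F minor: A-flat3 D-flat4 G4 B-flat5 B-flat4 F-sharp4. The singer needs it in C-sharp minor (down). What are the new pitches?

E3 A3 D#4 F#5 F#4 C##4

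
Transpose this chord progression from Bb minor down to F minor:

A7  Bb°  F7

E7 F° C7

Bb minor down to F minor is a perfect fourth; each chord root moves by that interval while the quality stays the same.
A7: root A down a perfect fourth → E, giving E7.
Bb°: root Bb down a perfect fourth → F, giving F°.
F7: root F down a perfect fourth → C, giving C7.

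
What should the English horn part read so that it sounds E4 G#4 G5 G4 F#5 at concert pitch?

Written C4 sounds as F3 on the English horn, so concert pitches are written a perfect fifth up.
E4 becomes B4
G#4 becomes D#5
G5 becomes D6
G4 becomes D5
F#5 becomes C#6

B4 D#5 D6 D5 C#6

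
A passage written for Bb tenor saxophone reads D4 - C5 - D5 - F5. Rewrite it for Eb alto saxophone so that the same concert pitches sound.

A3 G4 A4 C5

First find concert pitch: the Bb tenor saxophone sounds a major ninth below written, so D4 C5 D5 F5 sounds C3 Bb3 C4 Eb4.
Then write for Eb alto saxophone: it sounds a major sixth below written, so the part must be a major sixth above concert.
C3 → A3
Bb3 → G4
C4 → A4
Eb4 → C5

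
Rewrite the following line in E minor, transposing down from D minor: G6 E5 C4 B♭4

A5 F#4 D3 C4

From D down to E is a minor seventh; apply that to each pitch.
G6 → A5
E5 → F#4
C4 → D3
Bb4 → C4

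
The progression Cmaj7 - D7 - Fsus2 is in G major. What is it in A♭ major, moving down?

Dbmaj7 Eb7 Gbsus2

G major down to A♭ major is a major seventh; each chord root moves by that interval while the quality stays the same.
Cmaj7: root C down a major seventh → Db, giving Dbmaj7.
D7: root D down a major seventh → Eb, giving Eb7.
Fsus2: root F down a major seventh → Gb, giving Gbsus2.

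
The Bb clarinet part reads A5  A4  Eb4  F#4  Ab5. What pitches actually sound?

The Bb clarinet sounds a major second below written, so transpose each written note down a major second.
A5 -> G5
A4 -> G4
Eb4 -> Db4
F#4 -> E4
Ab5 -> Gb5

G5 G4 Db4 E4 Gb5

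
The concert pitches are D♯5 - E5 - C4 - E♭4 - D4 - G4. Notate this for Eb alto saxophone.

The Eb alto saxophone sounds a major sixth below written, so the written part must be a major sixth above concert — transpose each note up.
D#5 → B#5
E5 → C#6
C4 → A4
Eb4 → C5
D4 → B4
G4 → E5

B#5 C#6 A4 C5 B4 E5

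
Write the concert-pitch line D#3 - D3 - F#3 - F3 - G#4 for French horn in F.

A#3 A3 C#4 C4 D#5

The French horn in F sounds a perfect fifth below written, so the written part must be a perfect fifth above concert — transpose each note up.
D#3 to A#3
D3 to A3
F#3 to C#4
F3 to C4
G#4 to D#5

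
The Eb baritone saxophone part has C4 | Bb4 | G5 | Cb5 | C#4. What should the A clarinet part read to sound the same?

Gb2 Fb3 Db4 Gbb3 G2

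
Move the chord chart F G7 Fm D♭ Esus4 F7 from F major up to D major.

F major up to D major is a major sixth; each chord root moves by that interval while the quality stays the same.
F: root F up a major sixth → D, giving D.
G7: root G up a major sixth → E, giving E7.
Fm: root F up a major sixth → D, giving Dm.
D♭: root D♭ up a major sixth → Bb, giving Bb.
Esus4: root E up a major sixth → C#, giving C#sus4.
F7: root F up a major sixth → D, giving D7.

D E7 Dm Bb C#sus4 D7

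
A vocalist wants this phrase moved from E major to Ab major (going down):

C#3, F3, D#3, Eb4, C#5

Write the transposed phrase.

F2 Bbb2 G2 Abb3 F4

E major to Ab major down is an augmented fifth, so every note moves down by that interval.
C#3 -> F2
F3 -> Bbb2
D#3 -> G2
Eb4 -> Abb3
C#5 -> F4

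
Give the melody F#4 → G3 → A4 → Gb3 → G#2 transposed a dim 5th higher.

C5 Db4 Eb5 Dbb4 D3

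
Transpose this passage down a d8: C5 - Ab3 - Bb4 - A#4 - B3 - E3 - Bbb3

C5 gives C#4
Ab3 gives A2
Bb4 gives B3
A#4 gives A##3
B3 gives B#2
E3 gives E#2
Bbb3 gives Bb2

C#4 A2 B3 A##3 B#2 E#2 Bb2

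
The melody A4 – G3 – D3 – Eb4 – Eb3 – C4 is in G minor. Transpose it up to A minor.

From G up to A is a major second; apply that to each pitch.
A4 to B4
G3 to A3
D3 to E3
Eb4 to F4
Eb3 to F3
C4 to D4

B4 A3 E3 F4 F3 D4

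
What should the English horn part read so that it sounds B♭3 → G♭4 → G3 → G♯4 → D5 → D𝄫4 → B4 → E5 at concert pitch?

The English horn sounds a perfect fifth below written, so the written part must be a perfect fifth above concert — transpose each note up.
Bb3 becomes F4
Gb4 becomes Db5
G3 becomes D4
G#4 becomes D#5
D5 becomes A5
Dbb4 becomes Abb4
B4 becomes F#5
E5 becomes B5

F4 Db5 D4 D#5 A5 Abb4 F#5 B5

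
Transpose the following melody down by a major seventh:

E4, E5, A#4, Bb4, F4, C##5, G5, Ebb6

F3 F4 B3 Cb4 Gb3 D#4 Ab4 Fbb5

E4 down a major seventh is F3.
A major seventh down from E5 gives F4.
A#4: a seventh down reaches B, and 11 semitones makes it B3.
Bb4 down a major seventh is Cb4.
A major seventh down from F4 gives Gb3.
C##5: a seventh down reaches D, and 11 semitones makes it D#4.
A major seventh down from G5 gives Ab4.
A major seventh down from Ebb6 gives Fbb5.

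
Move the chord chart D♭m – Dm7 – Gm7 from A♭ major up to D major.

Gm G#m7 C#m7

A♭ major up to D major is an augmented fourth; each chord root moves by that interval while the quality stays the same.
D♭m: root D♭ up an augmented fourth → G, giving Gm.
Dm7: root D up an augmented fourth → G#, giving G#m7.
Gm7: root G up an augmented fourth → C#, giving C#m7.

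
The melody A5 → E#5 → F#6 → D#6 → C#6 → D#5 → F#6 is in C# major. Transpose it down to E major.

C5 G#4 A5 F#5 E5 F#4 A5

From C# down to E is a major sixth; apply that to each pitch.
A5 -> C5
E#5 -> G#4
F#6 -> A5
D#6 -> F#5
C#6 -> E5
D#5 -> F#4
F#6 -> A5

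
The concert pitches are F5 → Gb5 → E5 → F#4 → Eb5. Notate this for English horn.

C6 Db6 B5 C#5 Bb5

Written C4 sounds as F3 on the English horn, so concert pitches are written a perfect fifth up.
F5 to C6
Gb5 to Db6
E5 to B5
F#4 to C#5
Eb5 to Bb5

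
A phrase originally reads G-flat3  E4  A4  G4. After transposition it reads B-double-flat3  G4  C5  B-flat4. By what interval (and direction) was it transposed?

Take the first pair: Gb3 → Bbb3. G to B spans 3 letter names, so the interval is some kind of third.
Gb3 to Bbb3 is 3 semitones, which makes it a minor third; the second version is higher, so the direction is up.
Checking another pair — G4 → Bb4 — gives the same interval.

up a minor third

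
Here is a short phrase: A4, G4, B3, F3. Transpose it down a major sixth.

A4 gives C4
G4 gives Bb3
B3 gives D3
F3 gives Ab2

C4 Bb3 D3 Ab2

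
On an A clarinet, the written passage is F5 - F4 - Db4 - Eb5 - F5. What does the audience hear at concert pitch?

Written C4 on the A clarinet sounds as A3, a minor third lower; apply that shift to every note.
F5 to D5
F4 to D4
Db4 to Bb3
Eb5 to C5
F5 to D5

D5 D4 Bb3 C5 D5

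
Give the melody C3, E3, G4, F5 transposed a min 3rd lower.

C3 → A2
E3 → C#3
G4 → E4
F5 → D5

A2 C#3 E4 D5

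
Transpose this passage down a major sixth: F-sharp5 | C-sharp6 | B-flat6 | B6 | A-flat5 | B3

F#5 down a major sixth is A4.
A major sixth down from C#6 gives E5.
Bb6 down a major sixth is Db6.
A major sixth down from B6 gives D6.
A major sixth down from Ab5 gives Cb5.
B3 down a major sixth is D3.

A4 E5 Db6 D6 Cb5 D3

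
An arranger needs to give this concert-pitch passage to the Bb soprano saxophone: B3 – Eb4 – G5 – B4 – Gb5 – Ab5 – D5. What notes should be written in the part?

C#4 F4 A5 C#5 Ab5 Bb5 E5

The Bb soprano saxophone sounds a major second below written, so the written part must be a major second above concert — transpose each note up.
B3 becomes C#4
Eb4 becomes F4
G5 becomes A5
B4 becomes C#5
Gb5 becomes Ab5
Ab5 becomes Bb5
D5 becomes E5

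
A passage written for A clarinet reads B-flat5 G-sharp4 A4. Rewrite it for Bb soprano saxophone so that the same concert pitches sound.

First find concert pitch: the A clarinet sounds a minor third below written, so B-flat5 G-sharp4 A4 sounds G5 E#4 F#4.
Then write for Bb soprano saxophone: it sounds a major second below written, so the part must be a major second above concert.
G5 → A5
E#4 → F##4
F#4 → G#4

A5 F##4 G#4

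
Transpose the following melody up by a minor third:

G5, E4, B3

G5 becomes Bb5
E4 becomes G4
B3 becomes D4

Bb5 G4 D4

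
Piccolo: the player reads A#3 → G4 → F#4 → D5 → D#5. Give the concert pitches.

A#4 G5 F#5 D6 D#6

The piccolo sounds a perfect octave above written, so transpose each written note up a perfect octave.
A#3 -> A#4
G4 -> G5
F#4 -> F#5
D5 -> D6
D#5 -> D#6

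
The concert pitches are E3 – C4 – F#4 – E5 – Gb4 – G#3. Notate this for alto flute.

A3 F4 B4 A5 Cb5 C#4

Written C4 sounds as G3 on the alto flute, so concert pitches are written a perfect fourth up.
E3 -> A3
C4 -> F4
F#4 -> B4
E5 -> A5
Gb4 -> Cb5
G#3 -> C#4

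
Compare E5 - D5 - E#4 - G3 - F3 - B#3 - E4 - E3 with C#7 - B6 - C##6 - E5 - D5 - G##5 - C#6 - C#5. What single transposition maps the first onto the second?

From E5 to C#7 is 13 letter names — a thirteenth of some quality.
E5 to C#7 is 21 semitones, which makes it a major thirteenth; the second version is higher, so the direction is up.
Checking another pair — E3 → C#5 — gives the same interval.

up a major thirteenth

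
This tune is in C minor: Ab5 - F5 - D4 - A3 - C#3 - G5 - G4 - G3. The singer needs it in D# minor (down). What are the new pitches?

From C down to D# is a diminished seventh; apply that to each pitch.
Ab5 → B4
F5 → G#4
D4 → E#3
A3 → B#2
C#3 → D##2
G5 → A#4
G4 → A#3
G3 → A#2

B4 G#4 E#3 B#2 D##2 A#4 A#3 A#2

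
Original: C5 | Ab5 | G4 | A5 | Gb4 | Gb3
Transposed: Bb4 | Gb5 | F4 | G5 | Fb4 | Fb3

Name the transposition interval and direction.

down a major second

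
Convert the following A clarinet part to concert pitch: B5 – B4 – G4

G#5 G#4 E4

Written C4 on the A clarinet sounds as A3, a minor third lower; apply that shift to every note.
B5 gives G#5
B4 gives G#4
G4 gives E4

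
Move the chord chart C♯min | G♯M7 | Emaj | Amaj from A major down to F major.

Amin EM7 Cmaj Fmaj

A major down to F major is a major third; each chord root moves by that interval while the quality stays the same.
C♯min: root C♯ down a major third → A, giving Amin.
G♯M7: root G♯ down a major third → E, giving EM7.
Emaj: root E down a major third → C, giving Cmaj.
Amaj: root A down a major third → F, giving Fmaj.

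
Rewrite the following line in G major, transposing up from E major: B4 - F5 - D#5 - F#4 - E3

D5 Ab5 F#5 A4 G3

E major to G major up is a minor third, so every note moves up by that interval.
B4 → D5
F5 → Ab5
D#5 → F#5
F#4 → A4
E3 → G3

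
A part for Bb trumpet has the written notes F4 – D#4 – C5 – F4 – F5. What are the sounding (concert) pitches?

The Bb trumpet sounds a major second below written, so transpose each written note down a major second.
F4 gives Eb4
D#4 gives C#4
C5 gives Bb4
F4 gives Eb4
F5 gives Eb5

Eb4 C#4 Bb4 Eb4 Eb5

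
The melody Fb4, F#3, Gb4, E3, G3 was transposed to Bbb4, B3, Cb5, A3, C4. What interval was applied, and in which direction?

From Fb4 to Bbb4 is 4 letter names — a fourth of some quality.
Fb4 to Bbb4 is 5 semitones, which makes it a perfect fourth; the second version is higher, so the direction is up.
Checking another pair — G3 → C4 — gives the same interval.

up a perfect fourth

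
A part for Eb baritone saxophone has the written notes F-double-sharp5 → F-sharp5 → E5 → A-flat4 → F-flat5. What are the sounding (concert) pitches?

A#3 A3 G3 Cb3 Abb3

Written C4 on the Eb baritone saxophone sounds as Eb2, a major thirteenth lower; apply that shift to every note.
F##5 to A#3
F#5 to A3
E5 to G3
Ab4 to Cb3
Fb5 to Abb3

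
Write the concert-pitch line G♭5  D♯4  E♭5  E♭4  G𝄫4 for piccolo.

Gb4 D#3 Eb4 Eb3 Gbb3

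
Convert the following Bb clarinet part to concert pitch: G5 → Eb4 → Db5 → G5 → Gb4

F5 Db4 Cb5 F5 Fb4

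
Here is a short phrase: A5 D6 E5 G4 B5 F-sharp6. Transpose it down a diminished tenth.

F##4 B#4 C##4 E#3 G##4 D##5

A5: a tenth down reaches F, and 14 semitones makes it F##4.
D6 down a diminished tenth is B#4.
E5 down a diminished tenth is C##4.
A diminished tenth down from G4 gives E#3.
B5 down a diminished tenth is G##4.
F#6: a tenth down reaches D, and 14 semitones makes it D##5.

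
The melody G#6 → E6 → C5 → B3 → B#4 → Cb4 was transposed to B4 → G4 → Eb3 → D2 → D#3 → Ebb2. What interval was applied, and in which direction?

Take the first pair: G#6 → B4. G to B spans 13 letter names, so the interval is some kind of thirteenth.
B4 to G#6 is 21 semitones, which makes it a major thirteenth; the second version is lower, so the direction is down.
Checking another pair — Cb4 → Ebb2 — gives the same interval.

down a major thirteenth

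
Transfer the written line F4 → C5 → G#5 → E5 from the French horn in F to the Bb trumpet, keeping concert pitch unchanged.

First find concert pitch: the French horn in F sounds a perfect fifth below written, so F4 C5 G#5 E5 sounds Bb3 F4 C#5 A4.
Then write for Bb trumpet: it sounds a major second below written, so the part must be a major second above concert.
Bb3 → C4
F4 → G4
C#5 → D#5
A4 → B4

C4 G4 D#5 B4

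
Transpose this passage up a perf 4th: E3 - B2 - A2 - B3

A3 E3 D3 E4

E3 gives A3
B2 gives E3
A2 gives D3
B3 gives E4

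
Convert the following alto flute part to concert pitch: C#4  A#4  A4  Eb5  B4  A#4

G#3 E#4 E4 Bb4 F#4 E#4

Written C4 on the alto flute sounds as G3, a perfect fourth lower; apply that shift to every note.
C#4 gives G#3
A#4 gives E#4
A4 gives E4
Eb5 gives Bb4
B4 gives F#4
A#4 gives E#4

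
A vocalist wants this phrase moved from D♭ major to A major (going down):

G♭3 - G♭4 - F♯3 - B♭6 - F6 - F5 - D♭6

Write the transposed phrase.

From D♭ down to A is a diminished fourth; apply that to each pitch.
Gb3 -> D3
Gb4 -> D4
F#3 -> C##3
Bb6 -> F#6
F6 -> C#6
F5 -> C#5
Db6 -> A5

D3 D4 C##3 F#6 C#6 C#5 A5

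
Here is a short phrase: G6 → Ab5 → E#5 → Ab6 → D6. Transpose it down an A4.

G6 -> Db6
Ab5 -> Ebb5
E#5 -> B4
Ab6 -> Ebb6
D6 -> Ab5

Db6 Ebb5 B4 Ebb6 Ab5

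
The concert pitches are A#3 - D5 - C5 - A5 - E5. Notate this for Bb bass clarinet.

B#4 E6 D6 B6 F#6

The Bb bass clarinet sounds a major ninth below written, so the written part must be a major ninth above concert — transpose each note up.
A#3 gives B#4
D5 gives E6
C5 gives D6
A5 gives B6
E5 gives F#6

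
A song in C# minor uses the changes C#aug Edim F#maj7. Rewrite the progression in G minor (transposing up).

Gaug Bbdim Cmaj7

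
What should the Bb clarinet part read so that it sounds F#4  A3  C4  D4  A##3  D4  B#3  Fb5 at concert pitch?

The Bb clarinet sounds a major second below written, so the written part must be a major second above concert — transpose each note up.
F#4 -> G#4
A3 -> B3
C4 -> D4
D4 -> E4
A##3 -> B##3
D4 -> E4
B#3 -> C##4
Fb5 -> Gb5

G#4 B3 D4 E4 B##3 E4 C##4 Gb5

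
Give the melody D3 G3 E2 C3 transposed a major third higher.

F#3 B3 G#2 E3

D3: a third up reaches F, and 4 semitones makes it F#3.
A major third up from G3 gives B3.
E2: a third up reaches G, and 4 semitones makes it G#2.
C3 up a major third is E3.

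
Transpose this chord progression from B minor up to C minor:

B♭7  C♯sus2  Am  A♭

Cb7 Dsus2 Bbm Bbb

B minor up to C minor is a minor second; each chord root moves by that interval while the quality stays the same.
B♭7: root B♭ up a minor second → Cb, giving Cb7.
C♯sus2: root C♯ up a minor second → D, giving Dsus2.
Am: root A up a minor second → Bb, giving Bbm.
A♭: root A♭ up a minor second → Bbb, giving Bbb.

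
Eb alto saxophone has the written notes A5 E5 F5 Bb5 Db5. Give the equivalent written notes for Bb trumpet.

First find concert pitch: the Eb alto saxophone sounds a major sixth below written, so A5 E5 F5 Bb5 Db5 sounds C5 G4 Ab4 Db5 Fb4.
Then write for Bb trumpet: it sounds a major second below written, so the part must be a major second above concert.
C5 → D5
G4 → A4
Ab4 → Bb4
Db5 → Eb5
Fb4 → Gb4

D5 A4 Bb4 Eb5 Gb4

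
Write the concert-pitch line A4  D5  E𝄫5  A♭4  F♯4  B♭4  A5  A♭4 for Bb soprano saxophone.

B4 E5 Fb5 Bb4 G#4 C5 B5 Bb4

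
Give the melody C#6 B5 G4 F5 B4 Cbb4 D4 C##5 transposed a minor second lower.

B#5 A#5 F#4 E5 A#4 Bbb3 C#4 B##4

C#6 down a minor second is B#5.
B5: a second down reaches A, and 1 semitone makes it A#5.
G4: a second down reaches F, and 1 semitone makes it F#4.
F5: a second down reaches E, and 1 semitone makes it E5.
A minor second down from B4 gives A#4.
A minor second down from Cbb4 gives Bbb3.
D4: a second down reaches C, and 1 semitone makes it C#4.
C##5: a second down reaches B, and 1 semitone makes it B##4.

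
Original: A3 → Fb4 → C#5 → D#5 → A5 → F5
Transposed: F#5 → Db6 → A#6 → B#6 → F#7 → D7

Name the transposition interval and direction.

Take the first pair: A3 → F#5. A to F spans 13 letter names, so the interval is some kind of thirteenth.
A3 to F#5 is 21 semitones, which makes it a major thirteenth; the second version is higher, so the direction is up.
Checking another pair — F5 → D7 — gives the same interval.

up a major thirteenth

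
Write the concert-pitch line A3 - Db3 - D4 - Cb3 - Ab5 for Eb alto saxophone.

Written C4 sounds as Eb3 on the Eb alto saxophone, so concert pitches are written a major sixth up.
A3 becomes F#4
Db3 becomes Bb3
D4 becomes B4
Cb3 becomes Ab3
Ab5 becomes F6

F#4 Bb3 B4 Ab3 F6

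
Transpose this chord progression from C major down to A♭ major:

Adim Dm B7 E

C major down to A♭ major is a major third; each chord root moves by that interval while the quality stays the same.
Adim: root A down a major third → F, giving Fdim.
Dm: root D down a major third → Bb, giving Bbm.
B7: root B down a major third → G, giving G7.
E: root E down a major third → C, giving C.

Fdim Bbm G7 C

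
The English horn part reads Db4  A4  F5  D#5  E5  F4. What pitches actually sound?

Gb3 D4 Bb4 G#4 A4 Bb3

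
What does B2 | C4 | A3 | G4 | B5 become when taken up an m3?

D3 Eb4 C4 Bb4 D6

B2 up a minor third is D3.
C4: a third up reaches E, and 3 semitones makes it Eb4.
A minor third up from A3 gives C4.
G4: a third up reaches B, and 3 semitones makes it Bb4.
B5: a third up reaches D, and 3 semitones makes it D6.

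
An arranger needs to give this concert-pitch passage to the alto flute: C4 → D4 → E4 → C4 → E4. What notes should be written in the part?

The alto flute sounds a perfect fourth below written, so the written part must be a perfect fourth above concert — transpose each note up.
C4 to F4
D4 to G4
E4 to A4
C4 to F4
E4 to A4

F4 G4 A4 F4 A4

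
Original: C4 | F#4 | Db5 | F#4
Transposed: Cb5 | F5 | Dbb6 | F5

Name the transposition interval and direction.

up a diminished octave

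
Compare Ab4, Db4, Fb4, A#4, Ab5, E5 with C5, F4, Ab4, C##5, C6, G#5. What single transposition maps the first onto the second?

up a major third

From Ab4 to C5 is 3 letter names — a third of some quality.
Ab4 to C5 is 4 semitones, which makes it a major third; the second version is higher, so the direction is up.
Checking another pair — E5 → G#5 — gives the same interval.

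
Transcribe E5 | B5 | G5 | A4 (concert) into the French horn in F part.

B5 F#6 D6 E5

Written C4 sounds as F3 on the French horn in F, so concert pitches are written a perfect fifth up.
E5 gives B5
B5 gives F#6
G5 gives D6
A4 gives E5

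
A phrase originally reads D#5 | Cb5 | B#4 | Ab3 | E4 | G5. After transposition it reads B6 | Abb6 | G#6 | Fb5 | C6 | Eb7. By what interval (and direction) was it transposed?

Take the first pair: D#5 → B6. D to B spans 13 letter names, so the interval is some kind of thirteenth.
D#5 to B6 is 20 semitones, which makes it a minor thirteenth; the second version is higher, so the direction is up.
Checking another pair — G5 → Eb7 — gives the same interval.

up a minor thirteenth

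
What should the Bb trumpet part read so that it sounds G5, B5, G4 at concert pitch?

A5 C#6 A4

Written C4 sounds as Bb3 on the Bb trumpet, so concert pitches are written a major second up.
G5 becomes A5
B5 becomes C#6
G4 becomes A4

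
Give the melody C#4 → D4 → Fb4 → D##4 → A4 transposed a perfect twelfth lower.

F#2 G2 Bbb2 G##2 D3

C#4 becomes F#2
D4 becomes G2
Fb4 becomes Bbb2
D##4 becomes G##2
A4 becomes D3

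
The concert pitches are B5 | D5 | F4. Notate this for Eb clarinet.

G#5 B4 D4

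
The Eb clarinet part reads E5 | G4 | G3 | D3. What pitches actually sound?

The Eb clarinet sounds a minor third above written, so transpose each written note up a minor third.
E5 to G5
G4 to Bb4
G3 to Bb3
D3 to F3

G5 Bb4 Bb3 F3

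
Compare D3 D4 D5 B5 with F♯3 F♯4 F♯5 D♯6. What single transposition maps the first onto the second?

up a major third

From D3 to F#3 is 3 letter names — a third of some quality.
D3 to F#3 is 4 semitones, which makes it a major third; the second version is higher, so the direction is up.
Checking another pair — B5 → D#6 — gives the same interval.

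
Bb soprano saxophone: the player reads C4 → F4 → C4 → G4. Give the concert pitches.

Bb3 Eb4 Bb3 F4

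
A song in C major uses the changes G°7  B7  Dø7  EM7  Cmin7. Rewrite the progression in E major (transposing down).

C major down to E major is a minor sixth; each chord root moves by that interval while the quality stays the same.
G°7: root G down a minor sixth → B, giving B°7.
B7: root B down a minor sixth → D#, giving D#7.
Dø7: root D down a minor sixth → F#, giving F#ø7.
EM7: root E down a minor sixth → G#, giving G#M7.
Cmin7: root C down a minor sixth → E, giving Emin7.

B°7 D#7 F#ø7 G#M7 Emin7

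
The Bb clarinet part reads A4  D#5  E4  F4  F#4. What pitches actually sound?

G4 C#5 D4 Eb4 E4

Written C4 on the Bb clarinet sounds as Bb3, a major second lower; apply that shift to every note.
A4 gives G4
D#5 gives C#5
E4 gives D4
F4 gives Eb4
F#4 gives E4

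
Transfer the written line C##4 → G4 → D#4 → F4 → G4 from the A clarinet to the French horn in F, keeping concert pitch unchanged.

First find concert pitch: the A clarinet sounds a minor third below written, so C##4 G4 D#4 F4 G4 sounds A##3 E4 B#3 D4 E4.
Then write for French horn in F: it sounds a perfect fifth below written, so the part must be a perfect fifth above concert.
A##3 → E##4
E4 → B4
B#3 → F##4
D4 → A4
E4 → B4

E##4 B4 F##4 A4 B4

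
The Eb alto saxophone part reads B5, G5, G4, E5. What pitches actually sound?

D5 Bb4 Bb3 G4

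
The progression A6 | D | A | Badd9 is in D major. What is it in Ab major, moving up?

D major up to Ab major is a diminished fifth; each chord root moves by that interval while the quality stays the same.
A6: root A up a diminished fifth → Eb, giving Eb6.
D: root D up a diminished fifth → Ab, giving Ab.
A: root A up a diminished fifth → Eb, giving Eb.
Badd9: root B up a diminished fifth → F, giving Fadd9.

Eb6 Ab Eb Fadd9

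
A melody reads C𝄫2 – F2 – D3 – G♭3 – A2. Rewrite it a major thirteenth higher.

Abb3 D4 B4 Eb5 F#4

Cbb2 gives Abb3
F2 gives D4
D3 gives B4
Gb3 gives Eb5
A2 gives F#4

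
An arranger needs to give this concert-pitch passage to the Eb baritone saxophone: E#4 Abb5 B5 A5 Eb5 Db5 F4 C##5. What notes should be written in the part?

C##6 Fb7 G#7 F#7 C7 Bb6 D6 A##6

The Eb baritone saxophone sounds a major thirteenth below written, so the written part must be a major thirteenth above concert — transpose each note up.
E#4 -> C##6
Abb5 -> Fb7
B5 -> G#7
A5 -> F#7
Eb5 -> C7
Db5 -> Bb6
F4 -> D6
C##5 -> A##6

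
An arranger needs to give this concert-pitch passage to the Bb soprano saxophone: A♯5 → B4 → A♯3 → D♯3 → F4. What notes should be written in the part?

B#5 C#5 B#3 E#3 G4

Written C4 sounds as Bb3 on the Bb soprano saxophone, so concert pitches are written a major second up.
A#5 -> B#5
B4 -> C#5
A#3 -> B#3
D#3 -> E#3
F4 -> G4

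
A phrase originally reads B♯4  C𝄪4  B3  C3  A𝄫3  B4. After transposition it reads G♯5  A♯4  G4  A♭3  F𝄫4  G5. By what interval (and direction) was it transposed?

up a minor sixth

Take the first pair: B#4 → G#5. B to G spans 6 letter names, so the interval is some kind of sixth.
B#4 to G#5 is 8 semitones, which makes it a minor sixth; the second version is higher, so the direction is up.
Checking another pair — B4 → G5 — gives the same interval.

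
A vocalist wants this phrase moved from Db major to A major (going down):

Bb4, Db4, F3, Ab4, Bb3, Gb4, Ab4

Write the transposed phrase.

F#4 A3 C#3 E4 F#3 D4 E4

Db major to A major down is a diminished fourth, so every note moves down by that interval.
Bb4 gives F#4
Db4 gives A3
F3 gives C#3
Ab4 gives E4
Bb3 gives F#3
Gb4 gives D4
Ab4 gives E4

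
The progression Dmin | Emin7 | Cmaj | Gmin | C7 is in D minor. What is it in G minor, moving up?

Gmin Amin7 Fmaj Cmin F7

D minor up to G minor is a perfect fourth; each chord root moves by that interval while the quality stays the same.
Dmin: root D up a perfect fourth → G, giving Gmin.
Emin7: root E up a perfect fourth → A, giving Amin7.
Cmaj: root C up a perfect fourth → F, giving Fmaj.
Gmin: root G up a perfect fourth → C, giving Cmin.
C7: root C up a perfect fourth → F, giving F7.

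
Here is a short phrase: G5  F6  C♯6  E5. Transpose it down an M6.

Bb4 Ab5 E5 G4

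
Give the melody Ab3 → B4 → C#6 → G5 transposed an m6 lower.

Ab3 -> C3
B4 -> D#4
C#6 -> E#5
G5 -> B4

C3 D#4 E#5 B4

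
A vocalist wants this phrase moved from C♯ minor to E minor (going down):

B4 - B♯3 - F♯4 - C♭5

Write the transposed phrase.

D4 D#3 A3 Ebb4

C♯ minor to E minor down is a major sixth, so every note moves down by that interval.
B4 becomes D4
B#3 becomes D#3
F#4 becomes A3
Cb5 becomes Ebb4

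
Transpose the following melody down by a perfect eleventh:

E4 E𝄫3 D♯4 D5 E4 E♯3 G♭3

E4: an eleventh down reaches B, and 17 semitones makes it B2.
Ebb3 down a perfect eleventh is Bbb1.
A perfect eleventh down from D#4 gives A#2.
D5: an eleventh down reaches A, and 17 semitones makes it A3.
A perfect eleventh down from E4 gives B2.
E#3: an eleventh down reaches B, and 17 semitones makes it B#1.
A perfect eleventh down from Gb3 gives Db2.

B2 Bbb1 A#2 A3 B2 B#1 Db2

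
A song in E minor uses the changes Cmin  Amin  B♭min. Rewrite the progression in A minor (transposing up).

E minor up to A minor is a perfect fourth; each chord root moves by that interval while the quality stays the same.
Cmin: root C up a perfect fourth → F, giving Fmin.
Amin: root A up a perfect fourth → D, giving Dmin.
B♭min: root B♭ up a perfect fourth → Eb, giving Ebmin.

Fmin Dmin Ebmin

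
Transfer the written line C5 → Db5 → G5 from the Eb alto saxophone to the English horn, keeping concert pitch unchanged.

Bb4 Cb5 F5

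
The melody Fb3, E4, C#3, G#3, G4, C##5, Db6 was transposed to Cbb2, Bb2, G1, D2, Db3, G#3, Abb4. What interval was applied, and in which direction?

From Fb3 to Cbb2 is 11 letter names — an eleventh of some quality.
Cbb2 to Fb3 is 18 semitones, which makes it an augmented eleventh; the second version is lower, so the direction is down.
Checking another pair — Db6 → Abb4 — gives the same interval.

down an augmented eleventh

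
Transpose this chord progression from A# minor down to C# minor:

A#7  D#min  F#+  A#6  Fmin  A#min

A# minor down to C# minor is a major sixth; each chord root moves by that interval while the quality stays the same.
A#7: root A# down a major sixth → C#, giving C#7.
D#min: root D# down a major sixth → F#, giving F#min.
F#+: root F# down a major sixth → A, giving A+.
A#6: root A# down a major sixth → C#, giving C#6.
Fmin: root F down a major sixth → Ab, giving Abmin.
A#min: root A# down a major sixth → C#, giving C#min.

C#7 F#min A+ C#6 Abmin C#min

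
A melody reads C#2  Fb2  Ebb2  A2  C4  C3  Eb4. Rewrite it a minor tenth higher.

E3 Abb3 Gbb3 C4 Eb5 Eb4 Gb5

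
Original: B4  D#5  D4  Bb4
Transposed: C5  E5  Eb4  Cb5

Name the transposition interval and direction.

Take the first pair: B4 → C5. B to C spans 2 letter names, so the interval is some kind of second.
B4 to C5 is 1 semitone, which makes it a minor second; the second version is higher, so the direction is up.
Checking another pair — Bb4 → Cb5 — gives the same interval.

up a minor second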